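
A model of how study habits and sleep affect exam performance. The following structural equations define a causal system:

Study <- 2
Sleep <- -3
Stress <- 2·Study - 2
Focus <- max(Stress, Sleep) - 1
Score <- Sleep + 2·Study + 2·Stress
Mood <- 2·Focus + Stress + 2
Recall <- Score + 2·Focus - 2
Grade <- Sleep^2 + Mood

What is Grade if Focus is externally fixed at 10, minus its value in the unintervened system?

do(Focus=10) replaces the equation Focus <- max(Stress, Sleep) - 1 with the constant Focus = 10.
Stress = 2·Study - 2  [with Study=2]  = 2
Mood = 2·Focus + Stress + 2  [with Focus=10, Stress=2]  = 24
Grade = Sleep^2 + Mood  [with Sleep=-3, Mood=24]  = 33
Without intervention: Stress = 2·Study - 2  [with Study=2]  = 2; Focus = max(Stress, Sleep) - 1  [with Stress=2, Sleep=-3]  = 1; Mood = 2·Focus + Stress + 2  [with Focus=1, Stress=2]  = 6; Grade = Sleep^2 + Mood  [with Sleep=-3, Mood=6]  = 15.
Change = 33 − 15 = 18.

18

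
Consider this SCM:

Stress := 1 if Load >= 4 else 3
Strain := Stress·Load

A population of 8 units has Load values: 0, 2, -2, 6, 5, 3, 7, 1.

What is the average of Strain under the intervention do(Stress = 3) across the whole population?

8.25

Under do(Stress=3), Stress's equation is replaced by Stress=3 for every unit. Per-unit Strain: 0, 6, -6, 18, 15, 9, 21, 3. Mean = 8.25.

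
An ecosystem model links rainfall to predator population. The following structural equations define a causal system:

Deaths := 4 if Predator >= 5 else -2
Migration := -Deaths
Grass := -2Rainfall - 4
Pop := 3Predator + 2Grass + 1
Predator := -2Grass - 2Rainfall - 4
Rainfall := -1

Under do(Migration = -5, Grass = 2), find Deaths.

-2

Setting Migration = -5, Grass = 2 by intervention discards those variables' equations.
Predator = -2Grass - 2Rainfall - 4  [with Grass=2, Rainfall=-1]  = -6
Deaths = 4 if Predator >= 5 else -2  [with Predator=-6]  = -2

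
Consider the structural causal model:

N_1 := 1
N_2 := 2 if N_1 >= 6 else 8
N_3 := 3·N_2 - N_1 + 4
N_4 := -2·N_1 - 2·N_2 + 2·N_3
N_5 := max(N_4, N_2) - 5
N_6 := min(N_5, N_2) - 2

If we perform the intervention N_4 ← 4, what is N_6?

Under do(N_4=4), the mechanism N_4 := -2·N_1 - 2·N_2 + 2·N_3 is discarded; N_4 is fixed at 4.
N_2 = 2 if N_1 >= 6 else 8  [with N_1=1]  = 8
N_5 = max(N_4, N_2) - 5  [with N_4=4, N_2=8]  = 3
N_6 = min(N_5, N_2) - 2  [with N_5=3, N_2=8]  = 1

1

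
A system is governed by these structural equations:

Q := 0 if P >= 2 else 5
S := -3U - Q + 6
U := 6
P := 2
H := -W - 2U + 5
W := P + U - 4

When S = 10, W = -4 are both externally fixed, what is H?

Under do(S = 10, W = -4), each intervened variable's structural equation is replaced by its fixed value.
H = -W - 2U + 5  [with W=-4, U=6]  = -3

-3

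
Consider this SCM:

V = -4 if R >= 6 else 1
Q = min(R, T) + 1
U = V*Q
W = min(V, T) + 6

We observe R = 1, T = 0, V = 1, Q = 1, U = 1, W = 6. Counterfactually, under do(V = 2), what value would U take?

2

do(V=2) replaces the equation V = -4 if R >= 6 else 1 with the constant V = 2.
Q = min(R, T) + 1  [with R=1, T=0]  = 1
U = V*Q  [with V=2, Q=1]  = 2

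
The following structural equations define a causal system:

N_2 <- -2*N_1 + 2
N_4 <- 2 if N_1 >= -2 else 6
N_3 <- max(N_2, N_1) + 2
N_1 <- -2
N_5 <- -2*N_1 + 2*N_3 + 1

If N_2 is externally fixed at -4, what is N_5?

do(N_2=-4) replaces the equation N_2 <- -2*N_1 + 2 with the constant N_2 = -4.
N_3 = max(N_2, N_1) + 2  [with N_2=-4, N_1=-2]  = 0
N_5 = -2*N_1 + 2*N_3 + 1  [with N_1=-2, N_3=0]  = 5

5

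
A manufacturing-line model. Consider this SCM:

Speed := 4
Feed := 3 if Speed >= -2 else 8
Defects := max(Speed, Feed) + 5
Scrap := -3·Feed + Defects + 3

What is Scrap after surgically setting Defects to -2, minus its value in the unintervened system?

-11

The intervention breaks the incoming arrows to Defects: Defects := max(Speed, Feed) + 5 no longer applies, and Defects = -2.
Feed = 3 if Speed >= -2 else 8  [with Speed=4]  = 3
Scrap = -3·Feed + Defects + 3  [with Feed=3, Defects=-2]  = -8
Without intervention: Feed = 3 if Speed >= -2 else 8  [with Speed=4]  = 3; Defects = max(Speed, Feed) + 5  [with Speed=4, Feed=3]  = 9; Scrap = -3·Feed + Defects + 3  [with Feed=3, Defects=9]  = 3.
Change = -8 − 3 = -11.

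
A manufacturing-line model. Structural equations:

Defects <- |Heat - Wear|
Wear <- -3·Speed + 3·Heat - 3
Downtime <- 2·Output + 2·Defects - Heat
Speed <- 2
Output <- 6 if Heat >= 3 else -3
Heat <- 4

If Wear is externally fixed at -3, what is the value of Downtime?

22

The intervention breaks the incoming arrows to Wear: Wear <- -3·Speed + 3·Heat - 3 no longer applies, and Wear = -3.
Defects = |Heat - Wear|  [with Heat=4, Wear=-3]  = 7
Output = 6 if Heat >= 3 else -3  [with Heat=4]  = 6
Downtime = 2·Output + 2·Defects - Heat  [with Output=6, Defects=7, Heat=4]  = 22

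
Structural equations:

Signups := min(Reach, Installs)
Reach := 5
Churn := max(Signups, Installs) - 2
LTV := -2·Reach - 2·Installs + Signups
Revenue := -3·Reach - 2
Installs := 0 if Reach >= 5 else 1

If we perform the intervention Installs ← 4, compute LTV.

-14

Under do(Installs=4), the mechanism Installs := 0 if Reach >= 5 else 1 is discarded; Installs is fixed at 4.
Signups = min(Reach, Installs)  [with Reach=5, Installs=4]  = 4
LTV = -2·Reach - 2·Installs + Signups  [with Reach=5, Installs=4, Signups=4]  = -14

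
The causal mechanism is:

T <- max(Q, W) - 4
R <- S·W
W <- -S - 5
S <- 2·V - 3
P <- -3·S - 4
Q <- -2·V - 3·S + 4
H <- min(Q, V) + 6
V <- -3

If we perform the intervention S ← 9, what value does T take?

Under do(S=9), the mechanism S <- 2·V - 3 is discarded; S is fixed at 9.
Q = -2·V - 3·S + 4  [with V=-3, S=9]  = -17
W = -S - 5  [with S=9]  = -14
T = max(Q, W) - 4  [with Q=-17, W=-14]  = -18

-18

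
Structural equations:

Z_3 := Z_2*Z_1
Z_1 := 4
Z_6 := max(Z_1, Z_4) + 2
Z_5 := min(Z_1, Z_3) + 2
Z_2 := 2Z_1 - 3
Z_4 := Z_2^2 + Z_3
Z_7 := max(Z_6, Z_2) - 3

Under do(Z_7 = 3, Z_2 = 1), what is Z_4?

Under do(Z_7 = 3, Z_2 = 1), each intervened variable's structural equation is replaced by its fixed value.
Z_3 = Z_2*Z_1  [with Z_2=1, Z_1=4]  = 4
Z_4 = Z_2^2 + Z_3  [with Z_2=1, Z_3=4]  = 5

5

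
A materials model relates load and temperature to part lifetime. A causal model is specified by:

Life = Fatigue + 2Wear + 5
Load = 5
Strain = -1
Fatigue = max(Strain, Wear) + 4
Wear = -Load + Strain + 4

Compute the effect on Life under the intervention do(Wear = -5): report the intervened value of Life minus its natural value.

do(Wear=-5) replaces the equation Wear = -Load + Strain + 4 with the constant Wear = -5.
Fatigue = max(Strain, Wear) + 4  [with Strain=-1, Wear=-5]  = 3
Life = Fatigue + 2Wear + 5  [with Fatigue=3, Wear=-5]  = -2
Without intervention: Wear = -Load + Strain + 4  [with Load=5, Strain=-1]  = -2; Fatigue = max(Strain, Wear) + 4  [with Strain=-1, Wear=-2]  = 3; Life = Fatigue + 2Wear + 5  [with Fatigue=3, Wear=-2]  = 4.
Change = -2 − 4 = -6.

-6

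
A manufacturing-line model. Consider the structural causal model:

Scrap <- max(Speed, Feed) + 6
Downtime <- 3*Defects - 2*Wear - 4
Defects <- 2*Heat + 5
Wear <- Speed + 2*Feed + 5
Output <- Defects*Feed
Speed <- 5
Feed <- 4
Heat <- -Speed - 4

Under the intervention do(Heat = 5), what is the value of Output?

The intervention breaks the incoming arrows to Heat: Heat <- -Speed - 4 no longer applies, and Heat = 5.
Defects = 2*Heat + 5  [with Heat=5]  = 15
Output = Defects*Feed  [with Defects=15, Feed=4]  = 60

60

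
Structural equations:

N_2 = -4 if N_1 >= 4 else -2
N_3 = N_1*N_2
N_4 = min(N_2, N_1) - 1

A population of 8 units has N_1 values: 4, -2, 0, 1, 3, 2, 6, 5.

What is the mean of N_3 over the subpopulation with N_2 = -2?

E[N_3|N_2=-2] averages over only the 5 units with N_2=-2 (N_1 = -2, 0, 1, 3, 2): N_3 = 4, 0, -2, -6, -4, mean -1.6.

-1.6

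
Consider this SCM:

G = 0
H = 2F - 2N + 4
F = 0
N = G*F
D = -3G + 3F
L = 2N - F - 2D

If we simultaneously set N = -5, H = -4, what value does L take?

Setting N = -5, H = -4 by intervention discards those variables' equations.
D = -3G + 3F  [with G=0, F=0]  = 0
L = 2N - F - 2D  [with N=-5, F=0, D=0]  = -10

-10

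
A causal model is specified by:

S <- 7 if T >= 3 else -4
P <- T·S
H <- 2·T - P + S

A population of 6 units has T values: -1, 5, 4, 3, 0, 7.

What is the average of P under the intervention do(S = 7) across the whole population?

21

Every unit gets S=7 under the intervention. P values become -7, 35, 28, 21, 0, 49; E[P|do(S=7)] = 21.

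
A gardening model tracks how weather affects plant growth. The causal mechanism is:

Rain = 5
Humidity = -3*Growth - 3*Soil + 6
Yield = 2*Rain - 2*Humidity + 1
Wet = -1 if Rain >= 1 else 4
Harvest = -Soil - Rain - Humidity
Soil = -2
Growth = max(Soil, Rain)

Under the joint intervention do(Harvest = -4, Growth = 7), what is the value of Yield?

29

Setting Harvest = -4, Growth = 7 by intervention discards those variables' equations.
Humidity = -3*Growth - 3*Soil + 6  [with Growth=7, Soil=-2]  = -9
Yield = 2*Rain - 2*Humidity + 1  [with Rain=5, Humidity=-9]  = 29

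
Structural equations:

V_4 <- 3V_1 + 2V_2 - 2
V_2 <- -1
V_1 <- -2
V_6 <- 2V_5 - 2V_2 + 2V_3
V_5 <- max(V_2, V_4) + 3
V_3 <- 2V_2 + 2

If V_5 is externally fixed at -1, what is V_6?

The intervention breaks the incoming arrows to V_5: V_5 <- max(V_2, V_4) + 3 no longer applies, and V_5 = -1.
V_3 = 2V_2 + 2  [with V_2=-1]  = 0
V_6 = 2V_5 - 2V_2 + 2V_3  [with V_5=-1, V_2=-1, V_3=0]  = 0

0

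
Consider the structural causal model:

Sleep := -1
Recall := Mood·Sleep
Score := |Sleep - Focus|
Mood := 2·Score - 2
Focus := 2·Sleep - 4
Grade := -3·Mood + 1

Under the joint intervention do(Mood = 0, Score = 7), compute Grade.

The joint intervention fixes Mood = 0, Score = 7, removing each variable's own equation.
Grade = -3·Mood + 1  [with Mood=0]  = 1

1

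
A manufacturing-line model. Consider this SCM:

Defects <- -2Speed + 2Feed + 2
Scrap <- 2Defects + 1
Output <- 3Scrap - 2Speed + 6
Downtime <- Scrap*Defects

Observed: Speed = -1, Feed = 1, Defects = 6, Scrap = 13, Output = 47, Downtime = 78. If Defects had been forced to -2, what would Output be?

do(Defects=-2) replaces the equation Defects <- -2Speed + 2Feed + 2 with the constant Defects = -2.
Scrap = 2Defects + 1  [with Defects=-2]  = -3
Output = 3Scrap - 2Speed + 6  [with Scrap=-3, Speed=-1]  = -1

-1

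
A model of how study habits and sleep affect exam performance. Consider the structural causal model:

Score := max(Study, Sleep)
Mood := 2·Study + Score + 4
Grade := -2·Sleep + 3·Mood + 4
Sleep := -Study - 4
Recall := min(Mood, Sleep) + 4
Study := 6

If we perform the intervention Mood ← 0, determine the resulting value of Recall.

-6

Intervening sets Mood = 0 and removes its equation (Mood := 2·Study + Score + 4).
Sleep = -Study - 4  [with Study=6]  = -10
Recall = min(Mood, Sleep) + 4  [with Mood=0, Sleep=-10]  = -6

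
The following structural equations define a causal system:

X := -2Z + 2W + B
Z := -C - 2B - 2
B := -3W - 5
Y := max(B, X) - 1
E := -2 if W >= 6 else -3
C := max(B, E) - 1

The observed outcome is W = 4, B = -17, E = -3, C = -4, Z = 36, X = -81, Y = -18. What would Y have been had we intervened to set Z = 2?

Under do(Z=2), the mechanism Z := -C - 2B - 2 is discarded; Z is fixed at 2.
B = -3W - 5  [with W=4]  = -17
X = -2Z + 2W + B  [with Z=2, W=4, B=-17]  = -13
Y = max(B, X) - 1  [with B=-17, X=-13]  = -14

-14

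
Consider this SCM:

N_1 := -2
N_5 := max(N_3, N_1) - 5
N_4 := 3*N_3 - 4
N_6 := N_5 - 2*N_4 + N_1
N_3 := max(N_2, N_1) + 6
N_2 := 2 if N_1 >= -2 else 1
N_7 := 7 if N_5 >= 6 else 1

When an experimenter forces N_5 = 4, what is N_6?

The intervention breaks the incoming arrows to N_5: N_5 := max(N_3, N_1) - 5 no longer applies, and N_5 = 4.
N_2 = 2 if N_1 >= -2 else 1  [with N_1=-2]  = 2
N_3 = max(N_2, N_1) + 6  [with N_2=2, N_1=-2]  = 8
N_4 = 3*N_3 - 4  [with N_3=8]  = 20
N_6 = N_5 - 2*N_4 + N_1  [with N_5=4, N_4=20, N_1=-2]  = -38

-38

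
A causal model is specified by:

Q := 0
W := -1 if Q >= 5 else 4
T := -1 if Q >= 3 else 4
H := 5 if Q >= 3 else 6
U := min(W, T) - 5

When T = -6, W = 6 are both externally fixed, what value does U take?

-11

Setting T = -6, W = 6 by intervention discards those variables' equations.
U = min(W, T) - 5  [with W=6, T=-6]  = -11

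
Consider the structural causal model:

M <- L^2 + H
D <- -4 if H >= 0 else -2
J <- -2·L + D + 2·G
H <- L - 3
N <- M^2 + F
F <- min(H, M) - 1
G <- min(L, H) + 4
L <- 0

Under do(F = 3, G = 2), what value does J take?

The joint intervention fixes F = 3, G = 2, removing each variable's own equation.
H = L - 3  [with L=0]  = -3
D = -4 if H >= 0 else -2  [with H=-3]  = -2
J = -2·L + D + 2·G  [with L=0, D=-2, G=2]  = 2

2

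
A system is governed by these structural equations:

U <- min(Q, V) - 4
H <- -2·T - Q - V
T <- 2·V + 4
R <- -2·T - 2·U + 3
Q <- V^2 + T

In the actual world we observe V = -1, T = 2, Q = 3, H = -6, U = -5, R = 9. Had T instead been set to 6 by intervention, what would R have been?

Under do(T=6), the mechanism T <- 2·V + 4 is discarded; T is fixed at 6.
Q = V^2 + T  [with V=-1, T=6]  = 7
U = min(Q, V) - 4  [with Q=7, V=-1]  = -5
R = -2·T - 2·U + 3  [with T=6, U=-5]  = 1

1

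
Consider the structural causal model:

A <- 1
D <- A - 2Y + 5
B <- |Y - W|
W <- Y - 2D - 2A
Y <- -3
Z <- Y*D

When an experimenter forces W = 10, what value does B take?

Intervening sets W = 10 and removes its equation (W <- Y - 2D - 2A).
B = |Y - W|  [with Y=-3, W=10]  = 13

13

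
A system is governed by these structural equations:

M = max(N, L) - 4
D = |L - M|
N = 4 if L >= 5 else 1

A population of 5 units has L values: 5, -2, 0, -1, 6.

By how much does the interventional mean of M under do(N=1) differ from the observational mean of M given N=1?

do(N=1) breaks N's dependence on L. With N=1 fixed, M across the units is 1, -3, -3, -3, 2, mean -1.2.
E[M|N=1] averages over only the 3 units with N=1 (L = -2, 0, -1): M = -3, -3, -3, mean -3.
Difference = -1.2 − (-3) = 1.8.

1.8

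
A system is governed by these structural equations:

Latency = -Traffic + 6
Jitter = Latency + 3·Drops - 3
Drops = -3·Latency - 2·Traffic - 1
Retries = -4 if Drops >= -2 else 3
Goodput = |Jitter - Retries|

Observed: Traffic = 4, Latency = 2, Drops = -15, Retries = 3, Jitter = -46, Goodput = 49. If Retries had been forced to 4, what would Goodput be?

50

Under do(Retries=4), the mechanism Retries = -4 if Drops >= -2 else 3 is discarded; Retries is fixed at 4.
Latency = -Traffic + 6  [with Traffic=4]  = 2
Drops = -3·Latency - 2·Traffic - 1  [with Latency=2, Traffic=4]  = -15
Jitter = Latency + 3·Drops - 3  [with Latency=2, Drops=-15]  = -46
Goodput = |Jitter - Retries|  [with Jitter=-46, Retries=4]  = 50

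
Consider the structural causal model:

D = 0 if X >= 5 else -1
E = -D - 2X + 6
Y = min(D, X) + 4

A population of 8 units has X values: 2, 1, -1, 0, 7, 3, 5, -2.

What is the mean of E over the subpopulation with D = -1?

E[E|D=-1] averages over only the 6 units with D=-1 (X = 2, 1, -1, 0, 3, -2): E = 3, 5, 9, 7, 1, 11, mean 6.

6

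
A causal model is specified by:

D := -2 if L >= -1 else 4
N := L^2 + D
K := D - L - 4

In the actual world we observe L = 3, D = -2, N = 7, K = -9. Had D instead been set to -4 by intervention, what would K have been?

Under do(D=-4), the mechanism D := -2 if L >= -1 else 4 is discarded; D is fixed at -4.
K = D - L - 4  [with D=-4, L=3]  = -11

-11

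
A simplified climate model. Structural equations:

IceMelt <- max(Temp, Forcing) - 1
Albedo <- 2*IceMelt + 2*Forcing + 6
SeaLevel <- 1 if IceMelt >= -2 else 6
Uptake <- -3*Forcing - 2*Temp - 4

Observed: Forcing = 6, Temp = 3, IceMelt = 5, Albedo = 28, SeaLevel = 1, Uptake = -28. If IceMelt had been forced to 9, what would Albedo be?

The intervention breaks the incoming arrows to IceMelt: IceMelt <- max(Temp, Forcing) - 1 no longer applies, and IceMelt = 9.
Albedo = 2*IceMelt + 2*Forcing + 6  [with IceMelt=9, Forcing=6]  = 36

36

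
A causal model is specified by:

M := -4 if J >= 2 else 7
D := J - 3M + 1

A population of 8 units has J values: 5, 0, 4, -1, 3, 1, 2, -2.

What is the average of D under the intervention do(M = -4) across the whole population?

The intervention sets M=-4 in all 8 units regardless of J. Recomputing D per unit gives 18, 13, 17, 12, 16, 14, 15, 11; average 14.5.

14.5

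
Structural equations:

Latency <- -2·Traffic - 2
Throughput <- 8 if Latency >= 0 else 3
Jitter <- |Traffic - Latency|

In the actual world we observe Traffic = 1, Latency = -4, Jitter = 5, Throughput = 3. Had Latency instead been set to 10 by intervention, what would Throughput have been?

Under do(Latency=10), the mechanism Latency <- -2·Traffic - 2 is discarded; Latency is fixed at 10.
Throughput = 8 if Latency >= 0 else 3  [with Latency=10]  = 8

8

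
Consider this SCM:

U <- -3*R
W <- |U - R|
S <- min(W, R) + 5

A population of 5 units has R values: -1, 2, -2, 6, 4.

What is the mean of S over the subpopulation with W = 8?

5

Observing W=8 restricts to units where W's equation naturally yields 8: R ∈ {2, -2}. In that subpopulation S = 7, 3, mean 5.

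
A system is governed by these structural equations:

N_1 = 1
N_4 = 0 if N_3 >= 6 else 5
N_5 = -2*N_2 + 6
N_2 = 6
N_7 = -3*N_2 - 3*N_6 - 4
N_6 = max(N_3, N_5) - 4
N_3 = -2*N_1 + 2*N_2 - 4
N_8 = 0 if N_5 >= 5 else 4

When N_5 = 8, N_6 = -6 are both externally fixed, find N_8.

0

Setting N_5 = 8, N_6 = -6 by intervention discards those variables' equations.
N_8 = 0 if N_5 >= 5 else 4  [with N_5=8]  = 0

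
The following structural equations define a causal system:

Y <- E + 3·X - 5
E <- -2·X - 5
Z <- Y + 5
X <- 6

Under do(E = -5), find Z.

13

Under do(E=-5), the mechanism E <- -2·X - 5 is discarded; E is fixed at -5.
Y = E + 3·X - 5  [with E=-5, X=6]  = 8
Z = Y + 5  [with Y=8]  = 13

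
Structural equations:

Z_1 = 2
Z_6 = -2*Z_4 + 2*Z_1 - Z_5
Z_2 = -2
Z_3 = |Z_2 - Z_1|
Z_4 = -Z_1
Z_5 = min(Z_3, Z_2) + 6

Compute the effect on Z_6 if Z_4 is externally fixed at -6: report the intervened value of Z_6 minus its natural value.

8

Under do(Z_4=-6), the mechanism Z_4 = -Z_1 is discarded; Z_4 is fixed at -6.
Z_3 = |Z_2 - Z_1|  [with Z_2=-2, Z_1=2]  = 4
Z_5 = min(Z_3, Z_2) + 6  [with Z_3=4, Z_2=-2]  = 4
Z_6 = -2*Z_4 + 2*Z_1 - Z_5  [with Z_4=-6, Z_1=2, Z_5=4]  = 12
Without intervention: Z_3 = |Z_2 - Z_1|  [with Z_2=-2, Z_1=2]  = 4; Z_4 = -Z_1  [with Z_1=2]  = -2; Z_5 = min(Z_3, Z_2) + 6  [with Z_3=4, Z_2=-2]  = 4; Z_6 = -2*Z_4 + 2*Z_1 - Z_5  [with Z_4=-2, Z_1=2, Z_5=4]  = 4.
Change = 12 − 4 = 8.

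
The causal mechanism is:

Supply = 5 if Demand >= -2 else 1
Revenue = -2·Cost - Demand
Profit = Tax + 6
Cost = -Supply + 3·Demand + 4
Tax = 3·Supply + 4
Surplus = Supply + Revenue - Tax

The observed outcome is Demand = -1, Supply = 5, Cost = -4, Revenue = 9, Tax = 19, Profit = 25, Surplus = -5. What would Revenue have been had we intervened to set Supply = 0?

-1

Under do(Supply=0), the mechanism Supply = 5 if Demand >= -2 else 1 is discarded; Supply is fixed at 0.
Cost = -Supply + 3·Demand + 4  [with Supply=0, Demand=-1]  = 1
Revenue = -2·Cost - Demand  [with Cost=1, Demand=-1]  = -1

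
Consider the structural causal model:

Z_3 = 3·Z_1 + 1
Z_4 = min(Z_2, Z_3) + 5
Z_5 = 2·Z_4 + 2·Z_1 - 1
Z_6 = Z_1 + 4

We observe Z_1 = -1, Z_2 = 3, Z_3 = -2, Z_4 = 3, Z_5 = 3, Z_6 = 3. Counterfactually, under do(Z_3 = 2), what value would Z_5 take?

11

do(Z_3=2) replaces the equation Z_3 = 3·Z_1 + 1 with the constant Z_3 = 2.
Z_4 = min(Z_2, Z_3) + 5  [with Z_2=3, Z_3=2]  = 7
Z_5 = 2·Z_4 + 2·Z_1 - 1  [with Z_4=7, Z_1=-1]  = 11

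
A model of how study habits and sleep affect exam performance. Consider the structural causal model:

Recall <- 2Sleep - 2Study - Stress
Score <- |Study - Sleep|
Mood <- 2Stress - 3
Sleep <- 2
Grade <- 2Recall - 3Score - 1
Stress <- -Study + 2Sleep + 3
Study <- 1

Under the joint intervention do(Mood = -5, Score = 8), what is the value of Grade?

-33

Setting Mood = -5, Score = 8 by intervention discards those variables' equations.
Stress = -Study + 2Sleep + 3  [with Study=1, Sleep=2]  = 6
Recall = 2Sleep - 2Study - Stress  [with Sleep=2, Study=1, Stress=6]  = -4
Grade = 2Recall - 3Score - 1  [with Recall=-4, Score=8]  = -33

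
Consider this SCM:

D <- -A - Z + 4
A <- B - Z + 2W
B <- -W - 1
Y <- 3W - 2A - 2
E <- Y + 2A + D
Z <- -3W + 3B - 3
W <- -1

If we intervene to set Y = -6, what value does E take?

Intervening sets Y = -6 and removes its equation (Y <- 3W - 2A - 2).
B = -W - 1  [with W=-1]  = 0
Z = -3W + 3B - 3  [with W=-1, B=0]  = 0
A = B - Z + 2W  [with B=0, Z=0, W=-1]  = -2
D = -A - Z + 4  [with A=-2, Z=0]  = 6
E = Y + 2A + D  [with Y=-6, A=-2, D=6]  = -4

-4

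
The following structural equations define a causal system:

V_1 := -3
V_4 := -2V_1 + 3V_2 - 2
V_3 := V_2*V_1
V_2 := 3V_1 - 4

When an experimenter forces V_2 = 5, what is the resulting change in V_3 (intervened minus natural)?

-54

The intervention breaks the incoming arrows to V_2: V_2 := 3V_1 - 4 no longer applies, and V_2 = 5.
V_3 = V_2*V_1  [with V_2=5, V_1=-3]  = -15
Without intervention: V_2 = 3V_1 - 4  [with V_1=-3]  = -13; V_3 = V_2*V_1  [with V_2=-13, V_1=-3]  = 39.
Change = -15 − 39 = -54.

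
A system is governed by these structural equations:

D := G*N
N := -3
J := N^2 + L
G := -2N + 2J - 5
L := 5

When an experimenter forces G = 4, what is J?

Under do(G=4), the mechanism G := -2N + 2J - 5 is discarded; G is fixed at 4.
Since J is not a descendant of the intervened variable, it is unaffected.
J = N^2 + L  [with N=-3, L=5]  = 14

14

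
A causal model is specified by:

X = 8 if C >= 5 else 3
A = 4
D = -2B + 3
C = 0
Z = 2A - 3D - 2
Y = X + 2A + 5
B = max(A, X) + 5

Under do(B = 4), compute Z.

21

The intervention breaks the incoming arrows to B: B = max(A, X) + 5 no longer applies, and B = 4.
D = -2B + 3  [with B=4]  = -5
Z = 2A - 3D - 2  [with A=4, D=-5]  = 21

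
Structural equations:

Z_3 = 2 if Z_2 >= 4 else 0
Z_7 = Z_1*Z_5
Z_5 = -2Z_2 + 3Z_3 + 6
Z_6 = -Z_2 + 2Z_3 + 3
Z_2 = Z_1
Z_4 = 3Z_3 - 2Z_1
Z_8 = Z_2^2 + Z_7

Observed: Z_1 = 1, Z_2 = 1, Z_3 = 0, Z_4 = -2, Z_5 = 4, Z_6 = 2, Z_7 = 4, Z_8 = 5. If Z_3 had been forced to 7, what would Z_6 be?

16

The intervention breaks the incoming arrows to Z_3: Z_3 = 2 if Z_2 >= 4 else 0 no longer applies, and Z_3 = 7.
Z_2 = Z_1  [with Z_1=1]  = 1
Z_6 = -Z_2 + 2Z_3 + 3  [with Z_2=1, Z_3=7]  = 16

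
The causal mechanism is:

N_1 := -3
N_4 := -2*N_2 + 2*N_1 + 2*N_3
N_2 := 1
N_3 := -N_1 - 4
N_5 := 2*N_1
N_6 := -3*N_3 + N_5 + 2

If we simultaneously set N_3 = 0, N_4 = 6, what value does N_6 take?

Setting N_3 = 0, N_4 = 6 by intervention discards those variables' equations.
N_5 = 2*N_1  [with N_1=-3]  = -6
N_6 = -3*N_3 + N_5 + 2  [with N_3=0, N_5=-6]  = -4

-4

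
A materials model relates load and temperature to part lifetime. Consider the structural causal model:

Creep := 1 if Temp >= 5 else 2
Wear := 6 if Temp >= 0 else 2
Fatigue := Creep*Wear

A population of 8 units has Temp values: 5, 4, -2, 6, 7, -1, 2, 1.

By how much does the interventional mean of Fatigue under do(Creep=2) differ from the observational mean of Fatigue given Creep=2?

The intervention sets Creep=2 in all 8 units regardless of Temp. Recomputing Fatigue per unit gives 12, 12, 4, 12, 12, 4, 12, 12; average 10.
Conditioning on Creep=2 selects the 5 unit(s) with Temp ∈ {4, -2, -1, 2, 1}. Their Fatigue values: 12, 4, 4, 12, 12. Mean = 8.8.
Difference = 10 − 8.8 = 1.2.

1.2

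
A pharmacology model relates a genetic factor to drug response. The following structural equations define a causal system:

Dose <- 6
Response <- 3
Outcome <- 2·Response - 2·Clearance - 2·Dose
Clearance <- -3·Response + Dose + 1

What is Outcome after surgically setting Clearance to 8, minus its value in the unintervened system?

-20

The intervention breaks the incoming arrows to Clearance: Clearance <- -3·Response + Dose + 1 no longer applies, and Clearance = 8.
Outcome = 2·Response - 2·Clearance - 2·Dose  [with Response=3, Clearance=8, Dose=6]  = -22
Without intervention: Clearance = -3·Response + Dose + 1  [with Response=3, Dose=6]  = -2; Outcome = 2·Response - 2·Clearance - 2·Dose  [with Response=3, Clearance=-2, Dose=6]  = -2.
Change = -22 − (-2) = -20.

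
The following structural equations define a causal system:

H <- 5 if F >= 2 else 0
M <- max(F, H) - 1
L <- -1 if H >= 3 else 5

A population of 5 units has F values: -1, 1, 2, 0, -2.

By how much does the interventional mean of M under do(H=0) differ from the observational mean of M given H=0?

The intervention sets H=0 in all 5 units regardless of F. Recomputing M per unit gives -1, 0, 1, -1, -1; average -0.4.
E[M|H=0] averages over only the 4 units with H=0 (F = -1, 1, 0, -2): M = -1, 0, -1, -1, mean -0.75.
Difference = -0.4 − (-0.75) = 0.35.

0.35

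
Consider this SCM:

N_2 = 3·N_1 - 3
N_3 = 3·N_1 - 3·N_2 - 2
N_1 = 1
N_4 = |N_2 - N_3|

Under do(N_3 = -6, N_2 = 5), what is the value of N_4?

The joint intervention fixes N_3 = -6, N_2 = 5, removing each variable's own equation.
N_4 = |N_2 - N_3|  [with N_2=5, N_3=-6]  = 11

11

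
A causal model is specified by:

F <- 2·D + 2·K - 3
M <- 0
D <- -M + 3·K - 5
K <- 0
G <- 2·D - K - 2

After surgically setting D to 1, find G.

do(D=1) replaces the equation D <- -M + 3·K - 5 with the constant D = 1.
G = 2·D - K - 2  [with D=1, K=0]  = 0

0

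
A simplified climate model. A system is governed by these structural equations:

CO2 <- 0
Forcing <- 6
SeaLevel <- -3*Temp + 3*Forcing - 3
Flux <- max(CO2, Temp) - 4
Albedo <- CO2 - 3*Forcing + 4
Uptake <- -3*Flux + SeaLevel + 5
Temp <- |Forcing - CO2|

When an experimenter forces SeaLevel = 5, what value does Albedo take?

The intervention breaks the incoming arrows to SeaLevel: SeaLevel <- -3*Temp + 3*Forcing - 3 no longer applies, and SeaLevel = 5.
Since Albedo is not a descendant of the intervened variable, it is unaffected.
Albedo = CO2 - 3*Forcing + 4  [with CO2=0, Forcing=6]  = -14

-14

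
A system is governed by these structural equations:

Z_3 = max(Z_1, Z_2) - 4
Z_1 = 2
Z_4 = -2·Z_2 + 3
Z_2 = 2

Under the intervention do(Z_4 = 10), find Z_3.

-2

Under do(Z_4=10), the mechanism Z_4 = -2·Z_2 + 3 is discarded; Z_4 is fixed at 10.
Since Z_3 is not a descendant of the intervened variable, it is unaffected.
Z_3 = max(Z_1, Z_2) - 4  [with Z_1=2, Z_2=2]  = -2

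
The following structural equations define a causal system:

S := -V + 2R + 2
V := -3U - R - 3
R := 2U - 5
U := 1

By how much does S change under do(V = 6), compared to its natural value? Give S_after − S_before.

The intervention breaks the incoming arrows to V: V := -3U - R - 3 no longer applies, and V = 6.
R = 2U - 5  [with U=1]  = -3
S = -V + 2R + 2  [with V=6, R=-3]  = -10
Without intervention: R = 2U - 5  [with U=1]  = -3; V = -3U - R - 3  [with U=1, R=-3]  = -3; S = -V + 2R + 2  [with V=-3, R=-3]  = -1.
Change = -10 − (-1) = -9.

-9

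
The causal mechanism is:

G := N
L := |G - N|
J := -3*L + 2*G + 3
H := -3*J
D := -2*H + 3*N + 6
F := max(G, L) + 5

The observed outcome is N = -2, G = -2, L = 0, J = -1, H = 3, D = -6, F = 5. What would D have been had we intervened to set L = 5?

The intervention breaks the incoming arrows to L: L := |G - N| no longer applies, and L = 5.
G = N  [with N=-2]  = -2
J = -3*L + 2*G + 3  [with L=5, G=-2]  = -16
H = -3*J  [with J=-16]  = 48
D = -2*H + 3*N + 6  [with H=48, N=-2]  = -96

-96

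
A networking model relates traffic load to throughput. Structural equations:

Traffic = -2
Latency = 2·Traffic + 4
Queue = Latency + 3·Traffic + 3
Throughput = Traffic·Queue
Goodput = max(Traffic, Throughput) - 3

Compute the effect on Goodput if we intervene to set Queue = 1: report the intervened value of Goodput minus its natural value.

-8

do(Queue=1) replaces the equation Queue = Latency + 3·Traffic + 3 with the constant Queue = 1.
Throughput = Traffic·Queue  [with Traffic=-2, Queue=1]  = -2
Goodput = max(Traffic, Throughput) - 3  [with Traffic=-2, Throughput=-2]  = -5
Without intervention: Latency = 2·Traffic + 4  [with Traffic=-2]  = 0; Queue = Latency + 3·Traffic + 3  [with Latency=0, Traffic=-2]  = -3; Throughput = Traffic·Queue  [with Traffic=-2, Queue=-3]  = 6; Goodput = max(Traffic, Throughput) - 3  [with Traffic=-2, Throughput=6]  = 3.
Change = -5 − 3 = -8.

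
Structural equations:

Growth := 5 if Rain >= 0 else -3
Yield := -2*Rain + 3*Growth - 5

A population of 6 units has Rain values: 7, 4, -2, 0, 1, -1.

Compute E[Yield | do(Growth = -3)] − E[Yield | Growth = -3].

Every unit gets Growth=-3 under the intervention. Yield values become -28, -22, -10, -14, -16, -12; E[Yield|do(Growth=-3)] = -17.
Observing Growth=-3 restricts to units where Growth's equation naturally yields -3: Rain ∈ {-2, -1}. In that subpopulation Yield = -10, -12, mean -11.
Difference = -17 − (-11) = -6.

-6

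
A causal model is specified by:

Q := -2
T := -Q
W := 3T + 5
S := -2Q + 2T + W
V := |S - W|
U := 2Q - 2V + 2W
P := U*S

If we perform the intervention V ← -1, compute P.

380

Under do(V=-1), the mechanism V := |S - W| is discarded; V is fixed at -1.
T = -Q  [with Q=-2]  = 2
W = 3T + 5  [with T=2]  = 11
S = -2Q + 2T + W  [with Q=-2, T=2, W=11]  = 19
U = 2Q - 2V + 2W  [with Q=-2, V=-1, W=11]  = 20
P = U*S  [with U=20, S=19]  = 380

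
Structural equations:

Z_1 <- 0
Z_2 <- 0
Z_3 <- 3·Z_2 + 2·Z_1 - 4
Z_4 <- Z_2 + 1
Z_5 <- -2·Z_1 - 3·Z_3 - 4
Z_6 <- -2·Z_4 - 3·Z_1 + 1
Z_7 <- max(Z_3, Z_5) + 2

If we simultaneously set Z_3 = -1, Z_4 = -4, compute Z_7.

1

Under do(Z_3 = -1, Z_4 = -4), each intervened variable's structural equation is replaced by its fixed value.
Z_5 = -2·Z_1 - 3·Z_3 - 4  [with Z_1=0, Z_3=-1]  = -1
Z_7 = max(Z_3, Z_5) + 2  [with Z_3=-1, Z_5=-1]  = 1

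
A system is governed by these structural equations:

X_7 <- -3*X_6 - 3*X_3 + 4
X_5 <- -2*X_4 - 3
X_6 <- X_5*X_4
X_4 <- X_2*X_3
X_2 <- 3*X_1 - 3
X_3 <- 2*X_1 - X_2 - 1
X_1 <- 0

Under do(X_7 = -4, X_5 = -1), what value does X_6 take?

Setting X_7 = -4, X_5 = -1 by intervention discards those variables' equations.
X_2 = 3*X_1 - 3  [with X_1=0]  = -3
X_3 = 2*X_1 - X_2 - 1  [with X_1=0, X_2=-3]  = 2
X_4 = X_2*X_3  [with X_2=-3, X_3=2]  = -6
X_6 = X_5*X_4  [with X_5=-1, X_4=-6]  = 6

6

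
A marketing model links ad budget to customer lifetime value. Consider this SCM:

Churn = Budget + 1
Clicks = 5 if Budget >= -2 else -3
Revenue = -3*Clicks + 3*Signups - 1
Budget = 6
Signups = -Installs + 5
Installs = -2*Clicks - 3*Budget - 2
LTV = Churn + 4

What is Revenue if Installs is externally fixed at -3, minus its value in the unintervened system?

The intervention breaks the incoming arrows to Installs: Installs = -2*Clicks - 3*Budget - 2 no longer applies, and Installs = -3.
Clicks = 5 if Budget >= -2 else -3  [with Budget=6]  = 5
Signups = -Installs + 5  [with Installs=-3]  = 8
Revenue = -3*Clicks + 3*Signups - 1  [with Clicks=5, Signups=8]  = 8
Without intervention: Clicks = 5 if Budget >= -2 else -3  [with Budget=6]  = 5; Installs = -2*Clicks - 3*Budget - 2  [with Clicks=5, Budget=6]  = -30; Signups = -Installs + 5  [with Installs=-30]  = 35; Revenue = -3*Clicks + 3*Signups - 1  [with Clicks=5, Signups=35]  = 89.
Change = 8 − 89 = -81.

-81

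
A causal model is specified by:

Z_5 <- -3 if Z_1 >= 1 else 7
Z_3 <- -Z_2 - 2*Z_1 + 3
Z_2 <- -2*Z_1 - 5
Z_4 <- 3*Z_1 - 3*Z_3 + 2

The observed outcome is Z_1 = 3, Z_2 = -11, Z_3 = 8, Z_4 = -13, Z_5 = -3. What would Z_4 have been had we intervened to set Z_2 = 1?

Under do(Z_2=1), the mechanism Z_2 <- -2*Z_1 - 5 is discarded; Z_2 is fixed at 1.
Z_3 = -Z_2 - 2*Z_1 + 3  [with Z_2=1, Z_1=3]  = -4
Z_4 = 3*Z_1 - 3*Z_3 + 2  [with Z_1=3, Z_3=-4]  = 23

23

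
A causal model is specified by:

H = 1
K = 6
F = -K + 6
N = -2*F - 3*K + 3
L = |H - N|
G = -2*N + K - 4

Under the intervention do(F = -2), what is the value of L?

do(F=-2) replaces the equation F = -K + 6 with the constant F = -2.
N = -2*F - 3*K + 3  [with F=-2, K=6]  = -11
L = |H - N|  [with H=1, N=-11]  = 12

12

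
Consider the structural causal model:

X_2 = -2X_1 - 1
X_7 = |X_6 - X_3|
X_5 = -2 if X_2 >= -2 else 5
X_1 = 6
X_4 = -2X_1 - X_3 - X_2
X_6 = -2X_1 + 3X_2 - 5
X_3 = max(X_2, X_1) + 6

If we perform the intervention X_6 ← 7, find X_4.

do(X_6=7) replaces the equation X_6 = -2X_1 + 3X_2 - 5 with the constant X_6 = 7.
No directed path runs from X_6 to X_4, so X_4 keeps its natural value.
X_2 = -2X_1 - 1  [with X_1=6]  = -13
X_3 = max(X_2, X_1) + 6  [with X_2=-13, X_1=6]  = 12
X_4 = -2X_1 - X_3 - X_2  [with X_1=6, X_3=12, X_2=-13]  = -11

-11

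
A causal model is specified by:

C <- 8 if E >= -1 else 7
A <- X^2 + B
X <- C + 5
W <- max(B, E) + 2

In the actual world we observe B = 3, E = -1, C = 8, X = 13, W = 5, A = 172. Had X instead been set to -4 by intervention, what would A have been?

Under do(X=-4), the mechanism X <- C + 5 is discarded; X is fixed at -4.
A = X^2 + B  [with X=-4, B=3]  = 19

19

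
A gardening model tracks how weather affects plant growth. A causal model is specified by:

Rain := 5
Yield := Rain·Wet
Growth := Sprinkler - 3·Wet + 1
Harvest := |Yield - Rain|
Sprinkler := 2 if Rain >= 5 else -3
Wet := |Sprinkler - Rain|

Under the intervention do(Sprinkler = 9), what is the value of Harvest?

Under do(Sprinkler=9), the mechanism Sprinkler := 2 if Rain >= 5 else -3 is discarded; Sprinkler is fixed at 9.
Wet = |Sprinkler - Rain|  [with Sprinkler=9, Rain=5]  = 4
Yield = Rain·Wet  [with Rain=5, Wet=4]  = 20
Harvest = |Yield - Rain|  [with Yield=20, Rain=5]  = 15

15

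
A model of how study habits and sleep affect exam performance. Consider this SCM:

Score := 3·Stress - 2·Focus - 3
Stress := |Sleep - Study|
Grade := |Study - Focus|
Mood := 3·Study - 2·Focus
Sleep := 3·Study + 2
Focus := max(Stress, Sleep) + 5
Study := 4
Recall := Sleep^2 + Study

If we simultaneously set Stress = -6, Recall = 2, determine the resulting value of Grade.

15

Under do(Stress = -6, Recall = 2), each intervened variable's structural equation is replaced by its fixed value.
Sleep = 3·Study + 2  [with Study=4]  = 14
Focus = max(Stress, Sleep) + 5  [with Stress=-6, Sleep=14]  = 19
Grade = |Study - Focus|  [with Study=4, Focus=19]  = 15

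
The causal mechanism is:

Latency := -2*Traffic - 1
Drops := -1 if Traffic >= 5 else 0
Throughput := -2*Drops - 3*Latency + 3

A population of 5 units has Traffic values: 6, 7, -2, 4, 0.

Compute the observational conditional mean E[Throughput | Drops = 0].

Conditioning on Drops=0 selects the 3 unit(s) with Traffic ∈ {-2, 4, 0}. Their Throughput values: -6, 30, 6. Mean = 10.

10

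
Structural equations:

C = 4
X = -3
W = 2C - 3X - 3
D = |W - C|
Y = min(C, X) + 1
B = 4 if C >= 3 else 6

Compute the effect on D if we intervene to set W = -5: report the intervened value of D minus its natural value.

-1

The intervention breaks the incoming arrows to W: W = 2C - 3X - 3 no longer applies, and W = -5.
D = |W - C|  [with W=-5, C=4]  = 9
Without intervention: W = 2C - 3X - 3  [with C=4, X=-3]  = 14; D = |W - C|  [with W=14, C=4]  = 10.
Change = 9 − 10 = -1.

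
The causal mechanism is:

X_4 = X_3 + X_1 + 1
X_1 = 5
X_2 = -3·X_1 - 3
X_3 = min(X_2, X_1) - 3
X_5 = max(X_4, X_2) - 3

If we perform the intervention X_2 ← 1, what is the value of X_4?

4

Under do(X_2=1), the mechanism X_2 = -3·X_1 - 3 is discarded; X_2 is fixed at 1.
X_3 = min(X_2, X_1) - 3  [with X_2=1, X_1=5]  = -2
X_4 = X_3 + X_1 + 1  [with X_3=-2, X_1=5]  = 4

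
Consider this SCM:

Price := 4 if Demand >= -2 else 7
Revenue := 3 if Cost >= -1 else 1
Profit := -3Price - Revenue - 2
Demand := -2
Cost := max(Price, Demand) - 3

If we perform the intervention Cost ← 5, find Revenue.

The intervention breaks the incoming arrows to Cost: Cost := max(Price, Demand) - 3 no longer applies, and Cost = 5.
Revenue = 3 if Cost >= -1 else 1  [with Cost=5]  = 3

3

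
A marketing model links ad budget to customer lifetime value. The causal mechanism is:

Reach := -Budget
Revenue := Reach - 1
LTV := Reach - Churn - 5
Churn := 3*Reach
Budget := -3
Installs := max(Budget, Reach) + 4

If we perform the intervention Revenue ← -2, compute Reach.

3

Under do(Revenue=-2), the mechanism Revenue := Reach - 1 is discarded; Revenue is fixed at -2.
No directed path runs from Revenue to Reach, so Reach keeps its natural value.
Reach = -Budget  [with Budget=-3]  = 3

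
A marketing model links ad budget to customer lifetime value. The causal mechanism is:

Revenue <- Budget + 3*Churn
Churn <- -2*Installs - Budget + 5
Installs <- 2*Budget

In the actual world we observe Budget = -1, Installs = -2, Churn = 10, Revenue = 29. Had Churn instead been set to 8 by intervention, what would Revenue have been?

23

The intervention breaks the incoming arrows to Churn: Churn <- -2*Installs - Budget + 5 no longer applies, and Churn = 8.
Revenue = Budget + 3*Churn  [with Budget=-1, Churn=8]  = 23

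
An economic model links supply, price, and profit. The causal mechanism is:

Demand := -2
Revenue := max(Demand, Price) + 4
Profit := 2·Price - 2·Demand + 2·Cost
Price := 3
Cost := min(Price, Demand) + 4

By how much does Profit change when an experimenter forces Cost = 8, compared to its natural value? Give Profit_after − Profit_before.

12

do(Cost=8) replaces the equation Cost := min(Price, Demand) + 4 with the constant Cost = 8.
Profit = 2·Price - 2·Demand + 2·Cost  [with Price=3, Demand=-2, Cost=8]  = 26
Without intervention: Cost = min(Price, Demand) + 4  [with Price=3, Demand=-2]  = 2; Profit = 2·Price - 2·Demand + 2·Cost  [with Price=3, Demand=-2, Cost=2]  = 14.
Change = 26 − 14 = 12.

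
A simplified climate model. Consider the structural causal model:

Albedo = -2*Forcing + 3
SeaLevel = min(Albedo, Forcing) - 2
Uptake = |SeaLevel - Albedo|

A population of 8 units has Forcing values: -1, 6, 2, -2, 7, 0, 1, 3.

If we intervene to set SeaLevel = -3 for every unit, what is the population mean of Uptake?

5.5

Every unit gets SeaLevel=-3 under the intervention. Uptake values become 8, 6, 2, 10, 8, 6, 4, 0; E[Uptake|do(SeaLevel=-3)] = 5.5.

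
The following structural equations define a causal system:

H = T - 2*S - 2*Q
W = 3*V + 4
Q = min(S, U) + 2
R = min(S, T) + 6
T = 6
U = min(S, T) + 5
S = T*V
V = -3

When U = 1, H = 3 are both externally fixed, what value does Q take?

Setting U = 1, H = 3 by intervention discards those variables' equations.
S = T*V  [with T=6, V=-3]  = -18
Q = min(S, U) + 2  [with S=-18, U=1]  = -16

-16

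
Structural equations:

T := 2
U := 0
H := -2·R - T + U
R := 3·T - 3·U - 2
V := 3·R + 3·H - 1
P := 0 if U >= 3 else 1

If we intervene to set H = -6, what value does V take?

-7

Intervening sets H = -6 and removes its equation (H := -2·R - T + U).
R = 3·T - 3·U - 2  [with T=2, U=0]  = 4
V = 3·R + 3·H - 1  [with R=4, H=-6]  = -7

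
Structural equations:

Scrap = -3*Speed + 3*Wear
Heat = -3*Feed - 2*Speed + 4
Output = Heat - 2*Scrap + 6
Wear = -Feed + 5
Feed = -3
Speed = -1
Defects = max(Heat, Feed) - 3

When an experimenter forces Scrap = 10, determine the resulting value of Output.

1

Intervening sets Scrap = 10 and removes its equation (Scrap = -3*Speed + 3*Wear).
Heat = -3*Feed - 2*Speed + 4  [with Feed=-3, Speed=-1]  = 15
Output = Heat - 2*Scrap + 6  [with Heat=15, Scrap=10]  = 1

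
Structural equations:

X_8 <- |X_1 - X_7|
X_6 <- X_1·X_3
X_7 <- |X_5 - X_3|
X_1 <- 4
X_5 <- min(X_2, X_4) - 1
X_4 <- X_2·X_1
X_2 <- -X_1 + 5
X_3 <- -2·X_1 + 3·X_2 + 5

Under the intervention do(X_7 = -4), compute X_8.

8

do(X_7=-4) replaces the equation X_7 <- |X_5 - X_3| with the constant X_7 = -4.
X_8 = |X_1 - X_7|  [with X_1=4, X_7=-4]  = 8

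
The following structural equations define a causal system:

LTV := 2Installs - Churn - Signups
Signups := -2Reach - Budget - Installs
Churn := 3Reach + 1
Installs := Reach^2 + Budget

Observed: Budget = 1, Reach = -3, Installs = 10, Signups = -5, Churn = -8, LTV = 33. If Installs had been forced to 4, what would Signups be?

1

The intervention breaks the incoming arrows to Installs: Installs := Reach^2 + Budget no longer applies, and Installs = 4.
Signups = -2Reach - Budget - Installs  [with Reach=-3, Budget=1, Installs=4]  = 1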